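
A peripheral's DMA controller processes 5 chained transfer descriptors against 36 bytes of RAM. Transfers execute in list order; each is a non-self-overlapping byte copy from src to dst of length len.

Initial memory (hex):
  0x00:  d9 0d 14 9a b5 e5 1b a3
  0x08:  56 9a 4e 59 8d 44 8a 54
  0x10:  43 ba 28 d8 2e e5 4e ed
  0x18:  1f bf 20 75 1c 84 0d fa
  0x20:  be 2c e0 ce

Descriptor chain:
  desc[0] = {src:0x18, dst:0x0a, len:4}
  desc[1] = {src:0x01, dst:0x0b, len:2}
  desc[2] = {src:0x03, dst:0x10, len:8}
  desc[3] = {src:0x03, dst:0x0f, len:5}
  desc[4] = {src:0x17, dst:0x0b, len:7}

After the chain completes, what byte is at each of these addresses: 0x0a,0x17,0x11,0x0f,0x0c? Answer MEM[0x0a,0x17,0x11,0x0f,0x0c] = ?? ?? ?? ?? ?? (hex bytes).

MEM[0x0a,0x17,0x11,0x0f,0x0c] = 1f 1f 84 75 1f

  after D0: wrote 4B at 0x0a = 1fbf2075
  after D1: wrote 2B at 0x0b = 0d14
  after D2: wrote 8B at 0x10 = 9ab5e51ba3569a1f
  after D3: wrote 5B at 0x0f = 9ab5e51ba3
  after D4: wrote 7B at 0x0b = 1f1fbf20751c84
query mem[0x0a]=0x1f, mem[0x17]=0x1f, mem[0x11]=0x84, mem[0x0f]=0x75, mem[0x0c]=0x1f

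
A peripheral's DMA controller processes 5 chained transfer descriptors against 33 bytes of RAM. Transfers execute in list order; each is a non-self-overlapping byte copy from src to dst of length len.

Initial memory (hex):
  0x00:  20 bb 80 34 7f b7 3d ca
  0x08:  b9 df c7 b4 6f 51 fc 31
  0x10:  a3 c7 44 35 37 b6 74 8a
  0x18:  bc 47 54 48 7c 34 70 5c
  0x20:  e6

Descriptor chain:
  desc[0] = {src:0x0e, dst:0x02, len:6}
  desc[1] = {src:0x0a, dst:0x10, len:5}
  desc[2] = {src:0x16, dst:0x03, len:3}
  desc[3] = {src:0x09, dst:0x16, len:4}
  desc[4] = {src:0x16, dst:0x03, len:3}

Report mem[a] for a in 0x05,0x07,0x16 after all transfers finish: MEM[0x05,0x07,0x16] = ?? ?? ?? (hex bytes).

[0] 0x0e->0x02 len=6 : fc 31 a3 c7 44 35
[1] 0x0a->0x10 len=5 : c7 b4 6f 51 fc
[2] 0x16->0x03 len=3 : 74 8a bc
[3] 0x09->0x16 len=4 : df c7 b4 6f
[4] 0x16->0x03 len=3 : df c7 b4
query mem[0x05]=0xb4, mem[0x07]=0x35, mem[0x16]=0xdf

MEM[0x05,0x07,0x16] = b4 35 df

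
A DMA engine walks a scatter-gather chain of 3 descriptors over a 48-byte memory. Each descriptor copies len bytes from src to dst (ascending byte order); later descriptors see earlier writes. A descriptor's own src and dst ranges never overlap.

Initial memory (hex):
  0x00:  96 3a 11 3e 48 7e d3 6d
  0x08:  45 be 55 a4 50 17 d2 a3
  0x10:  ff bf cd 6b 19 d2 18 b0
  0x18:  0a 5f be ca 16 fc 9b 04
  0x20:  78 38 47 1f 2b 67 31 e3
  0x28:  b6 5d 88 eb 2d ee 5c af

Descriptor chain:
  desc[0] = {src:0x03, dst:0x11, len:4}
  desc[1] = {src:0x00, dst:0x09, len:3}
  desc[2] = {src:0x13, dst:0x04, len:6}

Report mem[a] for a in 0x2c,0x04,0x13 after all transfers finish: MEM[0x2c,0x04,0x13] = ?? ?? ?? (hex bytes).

[0] 0x03->0x11 len=4 : 3e 48 7e d3
[1] 0x00->0x09 len=3 : 96 3a 11
[2] 0x13->0x04 len=6 : 7e d3 d2 18 b0 0a
query mem[0x2c]=0x2d, mem[0x04]=0x7e, mem[0x13]=0x7e

MEM[0x2c,0x04,0x13] = 2d 7e 7e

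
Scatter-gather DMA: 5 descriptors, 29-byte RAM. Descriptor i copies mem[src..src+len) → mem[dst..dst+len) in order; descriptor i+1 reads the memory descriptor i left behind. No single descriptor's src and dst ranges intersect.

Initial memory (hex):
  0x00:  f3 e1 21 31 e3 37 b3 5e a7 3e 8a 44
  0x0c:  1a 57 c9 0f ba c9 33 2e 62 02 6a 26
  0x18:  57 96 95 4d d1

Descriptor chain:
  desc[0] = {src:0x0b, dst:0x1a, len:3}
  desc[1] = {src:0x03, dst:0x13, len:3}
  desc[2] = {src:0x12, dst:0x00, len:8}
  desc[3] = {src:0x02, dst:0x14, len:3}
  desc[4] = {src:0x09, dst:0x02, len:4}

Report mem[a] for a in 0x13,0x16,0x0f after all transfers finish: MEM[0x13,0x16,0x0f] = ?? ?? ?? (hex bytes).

MEM[0x13,0x16,0x0f] = 31 6a 0f

  after D0: wrote 3B at 0x1a = 441a57
  after D1: wrote 3B at 0x13 = 31e337
  after D2: wrote 8B at 0x00 = 3331e3376a265796
  after D3: wrote 3B at 0x14 = e3376a
  after D4: wrote 4B at 0x02 = 3e8a441a
query mem[0x13]=0x31, mem[0x16]=0x6a, mem[0x0f]=0x0f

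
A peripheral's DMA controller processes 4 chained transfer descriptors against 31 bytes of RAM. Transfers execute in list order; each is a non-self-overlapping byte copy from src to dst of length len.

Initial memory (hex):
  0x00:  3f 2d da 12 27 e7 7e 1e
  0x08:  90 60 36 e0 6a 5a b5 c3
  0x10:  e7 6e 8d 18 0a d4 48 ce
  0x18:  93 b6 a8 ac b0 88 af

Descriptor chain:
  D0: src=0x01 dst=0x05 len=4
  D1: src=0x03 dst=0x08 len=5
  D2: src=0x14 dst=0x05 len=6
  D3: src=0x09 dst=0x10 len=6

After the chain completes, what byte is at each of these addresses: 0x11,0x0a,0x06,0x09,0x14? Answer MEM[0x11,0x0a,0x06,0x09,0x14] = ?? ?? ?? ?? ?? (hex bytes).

  after D0: wrote 4B at 0x05 = 2dda1227
  after D1: wrote 5B at 0x08 = 12272dda12
  after D2: wrote 6B at 0x05 = 0ad448ce93b6
  after D3: wrote 6B at 0x10 = 93b6da125ab5
query mem[0x11]=0xb6, mem[0x0a]=0xb6, mem[0x06]=0xd4, mem[0x09]=0x93, mem[0x14]=0x5a

MEM[0x11,0x0a,0x06,0x09,0x14] = b6 b6 d4 93 5a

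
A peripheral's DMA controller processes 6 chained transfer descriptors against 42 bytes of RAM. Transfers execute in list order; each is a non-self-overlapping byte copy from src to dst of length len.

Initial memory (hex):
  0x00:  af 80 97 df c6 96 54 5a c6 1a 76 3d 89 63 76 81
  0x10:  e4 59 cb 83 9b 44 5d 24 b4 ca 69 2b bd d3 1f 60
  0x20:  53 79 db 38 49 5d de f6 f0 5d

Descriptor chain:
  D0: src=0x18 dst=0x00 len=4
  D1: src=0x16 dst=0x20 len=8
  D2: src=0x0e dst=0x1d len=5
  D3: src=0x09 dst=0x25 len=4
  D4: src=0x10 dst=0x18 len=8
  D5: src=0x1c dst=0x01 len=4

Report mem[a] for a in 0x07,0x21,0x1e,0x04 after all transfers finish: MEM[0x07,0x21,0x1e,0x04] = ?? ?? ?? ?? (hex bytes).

  after D0: wrote 4B at 0x00 = b4ca692b
  after D1: wrote 8B at 0x20 = 5d24b4ca692bbdd3
  after D2: wrote 5B at 0x1d = 7681e459cb
  after D3: wrote 4B at 0x25 = 1a763d89
  after D4: wrote 8B at 0x18 = e459cb839b445d24
  after D5: wrote 4B at 0x01 = 9b445d24
query mem[0x07]=0x5a, mem[0x21]=0xcb, mem[0x1e]=0x5d, mem[0x04]=0x24

MEM[0x07,0x21,0x1e,0x04] = 5a cb 5d 24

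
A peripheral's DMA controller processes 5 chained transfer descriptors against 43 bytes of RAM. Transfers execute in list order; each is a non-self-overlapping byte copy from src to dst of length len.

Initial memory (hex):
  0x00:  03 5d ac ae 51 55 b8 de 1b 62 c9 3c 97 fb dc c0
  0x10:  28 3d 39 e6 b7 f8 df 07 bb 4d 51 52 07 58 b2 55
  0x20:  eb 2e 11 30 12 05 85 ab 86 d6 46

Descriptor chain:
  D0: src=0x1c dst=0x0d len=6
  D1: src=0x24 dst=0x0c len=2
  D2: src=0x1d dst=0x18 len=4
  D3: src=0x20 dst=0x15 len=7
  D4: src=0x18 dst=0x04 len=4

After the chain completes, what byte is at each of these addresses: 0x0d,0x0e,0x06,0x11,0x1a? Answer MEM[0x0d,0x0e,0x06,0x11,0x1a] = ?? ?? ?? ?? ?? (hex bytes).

#0 dst[0x0d+6] := {0x07,0x58,0xb2,0x55,0xeb,0x2e}
#1 dst[0x0c+2] := {0x12,0x05}
#2 dst[0x18+4] := {0x58,0xb2,0x55,0xeb}
#3 dst[0x15+7] := {0xeb,0x2e,0x11,0x30,0x12,0x05,0x85}
#4 dst[0x04+4] := {0x30,0x12,0x05,0x85}
query mem[0x0d]=0x05, mem[0x0e]=0x58, mem[0x06]=0x05, mem[0x11]=0xeb, mem[0x1a]=0x05

MEM[0x0d,0x0e,0x06,0x11,0x1a] = 05 58 05 eb 05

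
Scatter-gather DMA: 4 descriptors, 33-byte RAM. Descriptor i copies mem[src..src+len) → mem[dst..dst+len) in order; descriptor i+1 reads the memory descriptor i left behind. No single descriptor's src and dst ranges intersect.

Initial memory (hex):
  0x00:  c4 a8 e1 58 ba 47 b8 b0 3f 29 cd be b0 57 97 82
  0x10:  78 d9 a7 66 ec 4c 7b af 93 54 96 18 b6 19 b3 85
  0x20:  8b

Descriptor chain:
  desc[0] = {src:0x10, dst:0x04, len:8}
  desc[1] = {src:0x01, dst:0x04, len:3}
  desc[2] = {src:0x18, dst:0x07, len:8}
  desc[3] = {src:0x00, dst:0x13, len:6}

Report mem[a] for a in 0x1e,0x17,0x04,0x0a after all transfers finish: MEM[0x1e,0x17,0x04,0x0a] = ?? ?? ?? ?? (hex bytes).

MEM[0x1e,0x17,0x04,0x0a] = b3 a8 a8 18

[0] 0x10->0x04 len=8 : 78 d9 a7 66 ec 4c 7b af
[1] 0x01->0x04 len=3 : a8 e1 58
[2] 0x18->0x07 len=8 : 93 54 96 18 b6 19 b3 85
[3] 0x00->0x13 len=6 : c4 a8 e1 58 a8 e1
query mem[0x1e]=0xb3, mem[0x17]=0xa8, mem[0x04]=0xa8, mem[0x0a]=0x18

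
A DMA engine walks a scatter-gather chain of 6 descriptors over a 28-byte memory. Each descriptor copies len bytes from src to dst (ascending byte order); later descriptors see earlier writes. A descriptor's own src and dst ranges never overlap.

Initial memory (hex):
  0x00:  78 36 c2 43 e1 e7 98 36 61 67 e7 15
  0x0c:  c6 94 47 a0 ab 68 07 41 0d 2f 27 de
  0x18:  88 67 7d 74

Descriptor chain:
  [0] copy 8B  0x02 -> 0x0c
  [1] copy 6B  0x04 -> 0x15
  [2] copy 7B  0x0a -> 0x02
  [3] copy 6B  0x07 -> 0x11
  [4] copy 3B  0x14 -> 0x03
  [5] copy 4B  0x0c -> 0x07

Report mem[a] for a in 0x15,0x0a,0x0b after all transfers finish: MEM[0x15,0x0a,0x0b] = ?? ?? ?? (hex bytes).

D0: mem[0x0c..0x13] <- [c2 43 e1 e7 98 36 61 67]
D1: mem[0x15..0x1a] <- [e1 e7 98 36 61 67]
D2: mem[0x02..0x08] <- [e7 15 c2 43 e1 e7 98]
D3: mem[0x11..0x16] <- [e7 98 67 e7 15 c2]
D4: mem[0x03..0x05] <- [e7 15 c2]
D5: mem[0x07..0x0a] <- [c2 43 e1 e7]
query mem[0x15]=0x15, mem[0x0a]=0xe7, mem[0x0b]=0x15

MEM[0x15,0x0a,0x0b] = 15 e7 15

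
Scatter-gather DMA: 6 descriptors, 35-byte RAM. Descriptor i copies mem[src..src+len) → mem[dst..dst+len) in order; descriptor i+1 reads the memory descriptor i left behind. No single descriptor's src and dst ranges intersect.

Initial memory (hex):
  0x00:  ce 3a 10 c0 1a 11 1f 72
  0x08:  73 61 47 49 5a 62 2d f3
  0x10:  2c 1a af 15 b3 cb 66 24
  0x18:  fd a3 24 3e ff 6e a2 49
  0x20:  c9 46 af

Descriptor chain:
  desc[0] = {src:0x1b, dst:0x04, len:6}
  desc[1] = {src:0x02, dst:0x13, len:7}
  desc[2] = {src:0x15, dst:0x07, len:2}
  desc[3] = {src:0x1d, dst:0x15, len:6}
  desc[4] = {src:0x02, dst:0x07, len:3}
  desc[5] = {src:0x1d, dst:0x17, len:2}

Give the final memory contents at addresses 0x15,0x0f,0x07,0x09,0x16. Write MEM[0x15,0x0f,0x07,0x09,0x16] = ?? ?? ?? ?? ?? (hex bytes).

MEM[0x15,0x0f,0x07,0x09,0x16] = 6e f3 10 3e a2

D0: mem[0x04..0x09] <- [3e ff 6e a2 49 c9]
D1: mem[0x13..0x19] <- [10 c0 3e ff 6e a2 49]
D2: mem[0x07..0x08] <- [3e ff]
D3: mem[0x15..0x1a] <- [6e a2 49 c9 46 af]
D4: mem[0x07..0x09] <- [10 c0 3e]
D5: mem[0x17..0x18] <- [6e a2]
query mem[0x15]=0x6e, mem[0x0f]=0xf3, mem[0x07]=0x10, mem[0x09]=0x3e, mem[0x16]=0xa2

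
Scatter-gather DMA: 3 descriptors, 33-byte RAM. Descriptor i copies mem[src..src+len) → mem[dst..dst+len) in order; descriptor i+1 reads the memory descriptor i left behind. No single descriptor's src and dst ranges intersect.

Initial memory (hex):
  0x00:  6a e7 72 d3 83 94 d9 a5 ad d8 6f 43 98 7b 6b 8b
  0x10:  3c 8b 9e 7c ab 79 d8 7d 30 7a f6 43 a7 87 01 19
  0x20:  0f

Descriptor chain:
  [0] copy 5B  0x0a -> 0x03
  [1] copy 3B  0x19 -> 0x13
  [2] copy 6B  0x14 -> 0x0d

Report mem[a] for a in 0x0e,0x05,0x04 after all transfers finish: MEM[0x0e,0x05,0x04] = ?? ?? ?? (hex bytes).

D0: mem[0x03..0x07] <- [6f 43 98 7b 6b]
D1: mem[0x13..0x15] <- [7a f6 43]
D2: mem[0x0d..0x12] <- [f6 43 d8 7d 30 7a]
query mem[0x0e]=0x43, mem[0x05]=0x98, mem[0x04]=0x43

MEM[0x0e,0x05,0x04] = 43 98 43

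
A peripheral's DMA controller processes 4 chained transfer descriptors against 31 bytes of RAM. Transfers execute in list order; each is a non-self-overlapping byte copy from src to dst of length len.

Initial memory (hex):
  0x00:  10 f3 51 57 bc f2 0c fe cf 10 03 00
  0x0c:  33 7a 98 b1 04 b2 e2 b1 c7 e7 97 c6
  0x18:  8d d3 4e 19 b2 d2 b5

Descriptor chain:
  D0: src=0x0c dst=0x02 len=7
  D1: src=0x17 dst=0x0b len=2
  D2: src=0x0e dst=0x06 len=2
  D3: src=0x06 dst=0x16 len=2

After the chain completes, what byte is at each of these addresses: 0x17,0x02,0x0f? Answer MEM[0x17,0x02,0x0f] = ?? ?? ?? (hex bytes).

MEM[0x17,0x02,0x0f] = b1 33 b1

  after D0: wrote 7B at 0x02 = 337a98b104b2e2
  after D1: wrote 2B at 0x0b = c68d
  after D2: wrote 2B at 0x06 = 98b1
  after D3: wrote 2B at 0x16 = 98b1
query mem[0x17]=0xb1, mem[0x02]=0x33, mem[0x0f]=0xb1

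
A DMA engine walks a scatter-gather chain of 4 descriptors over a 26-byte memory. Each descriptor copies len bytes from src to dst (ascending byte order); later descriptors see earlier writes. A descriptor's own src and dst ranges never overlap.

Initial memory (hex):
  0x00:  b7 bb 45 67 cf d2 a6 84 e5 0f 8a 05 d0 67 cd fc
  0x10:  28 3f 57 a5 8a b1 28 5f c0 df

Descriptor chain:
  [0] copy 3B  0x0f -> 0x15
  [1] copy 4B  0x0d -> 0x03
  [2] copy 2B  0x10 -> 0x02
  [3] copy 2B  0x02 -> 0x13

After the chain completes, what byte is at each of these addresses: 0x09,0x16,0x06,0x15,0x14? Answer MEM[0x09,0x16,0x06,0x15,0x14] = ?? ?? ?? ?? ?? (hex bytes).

#0 dst[0x15+3] := {0xfc,0x28,0x3f}
#1 dst[0x03+4] := {0x67,0xcd,0xfc,0x28}
#2 dst[0x02+2] := {0x28,0x3f}
#3 dst[0x13+2] := {0x28,0x3f}
query mem[0x09]=0x0f, mem[0x16]=0x28, mem[0x06]=0x28, mem[0x15]=0xfc, mem[0x14]=0x3f

MEM[0x09,0x16,0x06,0x15,0x14] = 0f 28 28 fc 3f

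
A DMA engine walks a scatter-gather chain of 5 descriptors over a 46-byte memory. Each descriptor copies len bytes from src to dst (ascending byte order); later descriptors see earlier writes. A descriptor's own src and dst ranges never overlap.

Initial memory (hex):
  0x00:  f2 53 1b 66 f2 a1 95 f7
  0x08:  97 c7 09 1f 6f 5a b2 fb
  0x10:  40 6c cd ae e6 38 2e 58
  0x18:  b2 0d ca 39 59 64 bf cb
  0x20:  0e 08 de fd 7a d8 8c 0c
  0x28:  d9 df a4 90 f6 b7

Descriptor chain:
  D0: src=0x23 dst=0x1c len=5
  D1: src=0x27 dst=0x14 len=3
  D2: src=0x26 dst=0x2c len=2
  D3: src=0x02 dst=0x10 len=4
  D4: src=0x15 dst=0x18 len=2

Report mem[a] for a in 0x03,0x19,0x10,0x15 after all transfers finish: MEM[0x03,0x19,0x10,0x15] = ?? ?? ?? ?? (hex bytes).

MEM[0x03,0x19,0x10,0x15] = 66 df 1b d9

#0 dst[0x1c+5] := {0xfd,0x7a,0xd8,0x8c,0x0c}
#1 dst[0x14+3] := {0x0c,0xd9,0xdf}
#2 dst[0x2c+2] := {0x8c,0x0c}
#3 dst[0x10+4] := {0x1b,0x66,0xf2,0xa1}
#4 dst[0x18+2] := {0xd9,0xdf}
query mem[0x03]=0x66, mem[0x19]=0xdf, mem[0x10]=0x1b, mem[0x15]=0xd9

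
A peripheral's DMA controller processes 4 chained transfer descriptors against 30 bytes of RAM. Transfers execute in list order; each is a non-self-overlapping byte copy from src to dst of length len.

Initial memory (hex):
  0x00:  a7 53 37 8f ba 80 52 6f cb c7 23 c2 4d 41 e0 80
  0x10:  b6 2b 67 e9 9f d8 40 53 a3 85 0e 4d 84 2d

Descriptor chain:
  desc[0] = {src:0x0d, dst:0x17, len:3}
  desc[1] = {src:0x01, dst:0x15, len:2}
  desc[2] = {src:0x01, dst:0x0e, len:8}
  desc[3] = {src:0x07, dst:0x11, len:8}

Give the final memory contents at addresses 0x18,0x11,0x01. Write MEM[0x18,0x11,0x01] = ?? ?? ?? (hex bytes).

MEM[0x18,0x11,0x01] = 53 6f 53

D0: mem[0x17..0x19] <- [41 e0 80]
D1: mem[0x15..0x16] <- [53 37]
D2: mem[0x0e..0x15] <- [53 37 8f ba 80 52 6f cb]
D3: mem[0x11..0x18] <- [6f cb c7 23 c2 4d 41 53]
query mem[0x18]=0x53, mem[0x11]=0x6f, mem[0x01]=0x53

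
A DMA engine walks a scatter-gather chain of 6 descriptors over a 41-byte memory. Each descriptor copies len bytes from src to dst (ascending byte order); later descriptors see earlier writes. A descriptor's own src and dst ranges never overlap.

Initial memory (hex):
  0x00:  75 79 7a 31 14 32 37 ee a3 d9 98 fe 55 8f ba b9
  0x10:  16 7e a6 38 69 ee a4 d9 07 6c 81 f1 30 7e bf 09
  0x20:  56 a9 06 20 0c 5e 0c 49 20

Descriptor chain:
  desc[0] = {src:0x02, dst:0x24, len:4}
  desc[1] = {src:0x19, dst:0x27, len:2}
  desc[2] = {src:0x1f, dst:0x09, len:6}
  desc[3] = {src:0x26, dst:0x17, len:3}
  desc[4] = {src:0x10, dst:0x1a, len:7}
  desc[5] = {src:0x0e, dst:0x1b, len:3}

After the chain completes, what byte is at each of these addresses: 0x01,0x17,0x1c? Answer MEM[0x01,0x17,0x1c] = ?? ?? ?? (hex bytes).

  after D0: wrote 4B at 0x24 = 7a311432
  after D1: wrote 2B at 0x27 = 6c81
  after D2: wrote 6B at 0x09 = 0956a906207a
  after D3: wrote 3B at 0x17 = 146c81
  after D4: wrote 7B at 0x1a = 167ea63869eea4
  after D5: wrote 3B at 0x1b = 7ab916
query mem[0x01]=0x79, mem[0x17]=0x14, mem[0x1c]=0xb9

MEM[0x01,0x17,0x1c] = 79 14 b9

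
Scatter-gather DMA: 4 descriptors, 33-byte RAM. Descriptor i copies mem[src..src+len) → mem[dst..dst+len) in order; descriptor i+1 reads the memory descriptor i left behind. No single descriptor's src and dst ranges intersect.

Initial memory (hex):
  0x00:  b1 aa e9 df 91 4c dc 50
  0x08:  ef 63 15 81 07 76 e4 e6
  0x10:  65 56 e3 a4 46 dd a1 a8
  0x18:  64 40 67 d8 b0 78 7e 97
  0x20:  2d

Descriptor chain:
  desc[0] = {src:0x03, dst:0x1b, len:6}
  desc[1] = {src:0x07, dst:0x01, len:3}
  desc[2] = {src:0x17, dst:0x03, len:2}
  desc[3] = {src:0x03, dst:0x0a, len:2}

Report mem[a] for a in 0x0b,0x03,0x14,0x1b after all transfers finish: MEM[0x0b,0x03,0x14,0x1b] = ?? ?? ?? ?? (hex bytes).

MEM[0x0b,0x03,0x14,0x1b] = 64 a8 46 df

D0: mem[0x1b..0x20] <- [df 91 4c dc 50 ef]
D1: mem[0x01..0x03] <- [50 ef 63]
D2: mem[0x03..0x04] <- [a8 64]
D3: mem[0x0a..0x0b] <- [a8 64]
query mem[0x0b]=0x64, mem[0x03]=0xa8, mem[0x14]=0x46, mem[0x1b]=0xdf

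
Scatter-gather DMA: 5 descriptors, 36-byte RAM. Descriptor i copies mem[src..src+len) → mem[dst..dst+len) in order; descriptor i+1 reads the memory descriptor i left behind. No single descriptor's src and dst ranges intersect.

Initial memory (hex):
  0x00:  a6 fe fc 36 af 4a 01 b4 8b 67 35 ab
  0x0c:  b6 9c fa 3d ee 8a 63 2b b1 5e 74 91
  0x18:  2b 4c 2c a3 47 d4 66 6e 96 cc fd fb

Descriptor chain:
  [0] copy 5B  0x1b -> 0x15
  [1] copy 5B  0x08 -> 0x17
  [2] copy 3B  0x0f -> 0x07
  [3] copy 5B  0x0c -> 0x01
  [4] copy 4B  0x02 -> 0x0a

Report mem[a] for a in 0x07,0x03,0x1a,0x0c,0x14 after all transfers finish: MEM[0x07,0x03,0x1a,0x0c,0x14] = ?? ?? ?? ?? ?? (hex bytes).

#0 dst[0x15+5] := {0xa3,0x47,0xd4,0x66,0x6e}
#1 dst[0x17+5] := {0x8b,0x67,0x35,0xab,0xb6}
#2 dst[0x07+3] := {0x3d,0xee,0x8a}
#3 dst[0x01+5] := {0xb6,0x9c,0xfa,0x3d,0xee}
#4 dst[0x0a+4] := {0x9c,0xfa,0x3d,0xee}
query mem[0x07]=0x3d, mem[0x03]=0xfa, mem[0x1a]=0xab, mem[0x0c]=0x3d, mem[0x14]=0xb1

MEM[0x07,0x03,0x1a,0x0c,0x14] = 3d fa ab 3d b1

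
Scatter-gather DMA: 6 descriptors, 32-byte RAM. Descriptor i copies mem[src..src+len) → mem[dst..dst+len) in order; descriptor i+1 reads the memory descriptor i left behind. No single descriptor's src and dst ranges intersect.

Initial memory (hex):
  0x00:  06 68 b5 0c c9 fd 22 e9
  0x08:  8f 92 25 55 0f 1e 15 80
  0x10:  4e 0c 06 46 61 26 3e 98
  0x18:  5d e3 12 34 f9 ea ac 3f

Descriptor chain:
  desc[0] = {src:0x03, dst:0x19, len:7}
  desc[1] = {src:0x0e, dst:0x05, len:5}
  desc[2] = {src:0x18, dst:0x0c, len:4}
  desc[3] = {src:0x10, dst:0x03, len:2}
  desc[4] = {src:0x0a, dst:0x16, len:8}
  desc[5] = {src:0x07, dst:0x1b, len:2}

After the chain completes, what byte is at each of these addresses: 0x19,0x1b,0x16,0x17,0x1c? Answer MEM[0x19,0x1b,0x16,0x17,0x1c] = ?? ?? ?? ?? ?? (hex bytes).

MEM[0x19,0x1b,0x16,0x17,0x1c] = 0c 4e 25 55 0c

  after D0: wrote 7B at 0x19 = 0cc9fd22e98f92
  after D1: wrote 5B at 0x05 = 15804e0c06
  after D2: wrote 4B at 0x0c = 5d0cc9fd
  after D3: wrote 2B at 0x03 = 4e0c
  after D4: wrote 8B at 0x16 = 25555d0cc9fd4e0c
  after D5: wrote 2B at 0x1b = 4e0c
query mem[0x19]=0x0c, mem[0x1b]=0x4e, mem[0x16]=0x25, mem[0x17]=0x55, mem[0x1c]=0x0c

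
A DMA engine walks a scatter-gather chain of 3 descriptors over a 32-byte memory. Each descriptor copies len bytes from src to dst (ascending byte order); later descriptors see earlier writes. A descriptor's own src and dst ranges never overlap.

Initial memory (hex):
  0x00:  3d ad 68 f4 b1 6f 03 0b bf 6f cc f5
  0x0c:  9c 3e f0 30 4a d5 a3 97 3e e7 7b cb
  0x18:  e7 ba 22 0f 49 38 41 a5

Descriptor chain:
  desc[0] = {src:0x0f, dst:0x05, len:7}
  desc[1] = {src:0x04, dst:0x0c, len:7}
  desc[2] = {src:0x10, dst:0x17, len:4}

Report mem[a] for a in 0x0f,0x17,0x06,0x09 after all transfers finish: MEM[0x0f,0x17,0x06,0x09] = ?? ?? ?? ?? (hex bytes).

#0 dst[0x05+7] := {0x30,0x4a,0xd5,0xa3,0x97,0x3e,0xe7}
#1 dst[0x0c+7] := {0xb1,0x30,0x4a,0xd5,0xa3,0x97,0x3e}
#2 dst[0x17+4] := {0xa3,0x97,0x3e,0x97}
query mem[0x0f]=0xd5, mem[0x17]=0xa3, mem[0x06]=0x4a, mem[0x09]=0x97

MEM[0x0f,0x17,0x06,0x09] = d5 a3 4a 97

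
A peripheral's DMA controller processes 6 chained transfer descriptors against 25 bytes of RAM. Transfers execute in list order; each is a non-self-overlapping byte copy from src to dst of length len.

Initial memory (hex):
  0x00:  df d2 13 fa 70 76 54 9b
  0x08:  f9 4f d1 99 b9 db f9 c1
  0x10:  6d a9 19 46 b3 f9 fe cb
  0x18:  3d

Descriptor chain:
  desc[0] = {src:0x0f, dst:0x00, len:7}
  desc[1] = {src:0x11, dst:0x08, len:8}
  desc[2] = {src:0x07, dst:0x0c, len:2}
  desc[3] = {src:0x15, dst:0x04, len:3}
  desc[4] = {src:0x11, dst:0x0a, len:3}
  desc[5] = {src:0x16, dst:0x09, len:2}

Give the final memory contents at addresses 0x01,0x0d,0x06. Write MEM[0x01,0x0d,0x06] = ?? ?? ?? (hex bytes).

MEM[0x01,0x0d,0x06] = 6d a9 cb

#0 dst[0x00+7] := {0xc1,0x6d,0xa9,0x19,0x46,0xb3,0xf9}
#1 dst[0x08+8] := {0xa9,0x19,0x46,0xb3,0xf9,0xfe,0xcb,0x3d}
#2 dst[0x0c+2] := {0x9b,0xa9}
#3 dst[0x04+3] := {0xf9,0xfe,0xcb}
#4 dst[0x0a+3] := {0xa9,0x19,0x46}
#5 dst[0x09+2] := {0xfe,0xcb}
query mem[0x01]=0x6d, mem[0x0d]=0xa9, mem[0x06]=0xcb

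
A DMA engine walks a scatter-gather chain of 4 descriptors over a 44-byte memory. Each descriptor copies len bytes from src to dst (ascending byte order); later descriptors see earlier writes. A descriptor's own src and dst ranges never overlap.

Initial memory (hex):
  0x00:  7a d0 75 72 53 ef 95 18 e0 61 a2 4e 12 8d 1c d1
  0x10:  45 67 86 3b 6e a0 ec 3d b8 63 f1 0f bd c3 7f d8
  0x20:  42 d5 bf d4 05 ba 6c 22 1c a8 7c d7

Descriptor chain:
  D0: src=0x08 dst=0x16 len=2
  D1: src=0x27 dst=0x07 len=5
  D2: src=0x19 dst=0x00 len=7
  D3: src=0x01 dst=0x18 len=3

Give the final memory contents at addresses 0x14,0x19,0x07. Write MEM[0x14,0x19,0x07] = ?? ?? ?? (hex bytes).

[0] 0x08->0x16 len=2 : e0 61
[1] 0x27->0x07 len=5 : 22 1c a8 7c d7
[2] 0x19->0x00 len=7 : 63 f1 0f bd c3 7f d8
[3] 0x01->0x18 len=3 : f1 0f bd
query mem[0x14]=0x6e, mem[0x19]=0x0f, mem[0x07]=0x22

MEM[0x14,0x19,0x07] = 6e 0f 22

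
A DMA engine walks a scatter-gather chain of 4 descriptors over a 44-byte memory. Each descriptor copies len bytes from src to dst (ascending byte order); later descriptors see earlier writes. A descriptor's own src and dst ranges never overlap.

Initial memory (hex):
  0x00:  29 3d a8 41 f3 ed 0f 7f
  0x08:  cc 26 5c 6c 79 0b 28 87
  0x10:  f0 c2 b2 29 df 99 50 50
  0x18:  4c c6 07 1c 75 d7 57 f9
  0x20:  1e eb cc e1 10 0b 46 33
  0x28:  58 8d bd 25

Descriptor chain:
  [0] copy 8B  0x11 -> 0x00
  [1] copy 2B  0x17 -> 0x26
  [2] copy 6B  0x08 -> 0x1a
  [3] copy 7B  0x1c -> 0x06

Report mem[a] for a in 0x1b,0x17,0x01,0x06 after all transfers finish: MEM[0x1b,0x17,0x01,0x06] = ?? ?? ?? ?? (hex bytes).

D0: mem[0x00..0x07] <- [c2 b2 29 df 99 50 50 4c]
D1: mem[0x26..0x27] <- [50 4c]
D2: mem[0x1a..0x1f] <- [cc 26 5c 6c 79 0b]
D3: mem[0x06..0x0c] <- [5c 6c 79 0b 1e eb cc]
query mem[0x1b]=0x26, mem[0x17]=0x50, mem[0x01]=0xb2, mem[0x06]=0x5c

MEM[0x1b,0x17,0x01,0x06] = 26 50 b2 5c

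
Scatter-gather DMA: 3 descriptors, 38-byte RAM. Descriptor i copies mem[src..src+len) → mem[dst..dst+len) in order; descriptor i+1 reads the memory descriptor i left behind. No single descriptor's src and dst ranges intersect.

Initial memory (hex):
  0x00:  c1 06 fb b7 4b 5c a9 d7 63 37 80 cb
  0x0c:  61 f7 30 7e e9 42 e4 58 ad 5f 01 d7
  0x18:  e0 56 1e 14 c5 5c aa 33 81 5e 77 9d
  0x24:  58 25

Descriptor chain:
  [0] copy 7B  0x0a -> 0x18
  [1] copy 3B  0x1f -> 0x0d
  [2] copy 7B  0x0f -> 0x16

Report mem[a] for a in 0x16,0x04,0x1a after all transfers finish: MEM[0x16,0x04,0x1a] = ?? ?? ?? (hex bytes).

MEM[0x16,0x04,0x1a] = 5e 4b 58

[0] 0x0a->0x18 len=7 : 80 cb 61 f7 30 7e e9
[1] 0x1f->0x0d len=3 : 33 81 5e
[2] 0x0f->0x16 len=7 : 5e e9 42 e4 58 ad 5f
query mem[0x16]=0x5e, mem[0x04]=0x4b, mem[0x1a]=0x58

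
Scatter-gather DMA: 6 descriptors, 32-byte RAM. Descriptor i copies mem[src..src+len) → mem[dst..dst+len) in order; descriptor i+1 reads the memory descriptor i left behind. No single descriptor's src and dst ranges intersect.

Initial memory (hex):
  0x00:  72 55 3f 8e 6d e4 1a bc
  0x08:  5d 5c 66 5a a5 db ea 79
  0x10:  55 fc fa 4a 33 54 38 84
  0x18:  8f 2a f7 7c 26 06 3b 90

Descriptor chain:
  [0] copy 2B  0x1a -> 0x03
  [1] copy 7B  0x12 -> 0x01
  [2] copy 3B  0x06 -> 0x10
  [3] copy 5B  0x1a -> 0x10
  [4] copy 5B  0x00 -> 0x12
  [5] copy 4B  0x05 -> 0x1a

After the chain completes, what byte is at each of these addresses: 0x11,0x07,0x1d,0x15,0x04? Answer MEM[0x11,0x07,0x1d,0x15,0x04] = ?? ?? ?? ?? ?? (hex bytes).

  after D0: wrote 2B at 0x03 = f77c
  after D1: wrote 7B at 0x01 = fa4a335438848f
  after D2: wrote 3B at 0x10 = 848f5d
  after D3: wrote 5B at 0x10 = f77c26063b
  after D4: wrote 5B at 0x12 = 72fa4a3354
  after D5: wrote 4B at 0x1a = 38848f5d
query mem[0x11]=0x7c, mem[0x07]=0x8f, mem[0x1d]=0x5d, mem[0x15]=0x33, mem[0x04]=0x54

MEM[0x11,0x07,0x1d,0x15,0x04] = 7c 8f 5d 33 54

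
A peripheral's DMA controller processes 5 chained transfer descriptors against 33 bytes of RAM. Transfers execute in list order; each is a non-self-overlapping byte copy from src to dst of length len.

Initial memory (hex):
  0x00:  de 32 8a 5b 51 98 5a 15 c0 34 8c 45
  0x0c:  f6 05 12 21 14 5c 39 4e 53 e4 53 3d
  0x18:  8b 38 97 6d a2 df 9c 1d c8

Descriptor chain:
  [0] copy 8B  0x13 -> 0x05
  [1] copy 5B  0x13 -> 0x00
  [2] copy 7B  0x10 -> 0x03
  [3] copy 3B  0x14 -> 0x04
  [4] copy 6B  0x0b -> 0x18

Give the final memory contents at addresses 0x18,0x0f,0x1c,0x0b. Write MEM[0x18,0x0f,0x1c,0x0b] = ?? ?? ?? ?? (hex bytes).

MEM[0x18,0x0f,0x1c,0x0b] = 38 21 21 38

[0] 0x13->0x05 len=8 : 4e 53 e4 53 3d 8b 38 97
[1] 0x13->0x00 len=5 : 4e 53 e4 53 3d
[2] 0x10->0x03 len=7 : 14 5c 39 4e 53 e4 53
[3] 0x14->0x04 len=3 : 53 e4 53
[4] 0x0b->0x18 len=6 : 38 97 05 12 21 14
query mem[0x18]=0x38, mem[0x0f]=0x21, mem[0x1c]=0x21, mem[0x0b]=0x38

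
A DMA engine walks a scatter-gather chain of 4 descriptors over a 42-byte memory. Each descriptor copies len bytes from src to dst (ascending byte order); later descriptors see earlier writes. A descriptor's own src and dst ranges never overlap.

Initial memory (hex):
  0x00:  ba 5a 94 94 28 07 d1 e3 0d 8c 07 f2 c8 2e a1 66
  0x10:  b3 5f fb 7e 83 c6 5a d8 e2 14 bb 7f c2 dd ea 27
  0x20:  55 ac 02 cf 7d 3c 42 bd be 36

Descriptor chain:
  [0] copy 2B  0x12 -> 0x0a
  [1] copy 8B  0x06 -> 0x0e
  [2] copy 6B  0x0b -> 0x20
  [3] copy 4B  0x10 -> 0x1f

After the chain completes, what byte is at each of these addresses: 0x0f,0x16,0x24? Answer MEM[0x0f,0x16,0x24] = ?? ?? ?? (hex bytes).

D0: mem[0x0a..0x0b] <- [fb 7e]
D1: mem[0x0e..0x15] <- [d1 e3 0d 8c fb 7e c8 2e]
D2: mem[0x20..0x25] <- [7e c8 2e d1 e3 0d]
D3: mem[0x1f..0x22] <- [0d 8c fb 7e]
query mem[0x0f]=0xe3, mem[0x16]=0x5a, mem[0x24]=0xe3

MEM[0x0f,0x16,0x24] = e3 5a e3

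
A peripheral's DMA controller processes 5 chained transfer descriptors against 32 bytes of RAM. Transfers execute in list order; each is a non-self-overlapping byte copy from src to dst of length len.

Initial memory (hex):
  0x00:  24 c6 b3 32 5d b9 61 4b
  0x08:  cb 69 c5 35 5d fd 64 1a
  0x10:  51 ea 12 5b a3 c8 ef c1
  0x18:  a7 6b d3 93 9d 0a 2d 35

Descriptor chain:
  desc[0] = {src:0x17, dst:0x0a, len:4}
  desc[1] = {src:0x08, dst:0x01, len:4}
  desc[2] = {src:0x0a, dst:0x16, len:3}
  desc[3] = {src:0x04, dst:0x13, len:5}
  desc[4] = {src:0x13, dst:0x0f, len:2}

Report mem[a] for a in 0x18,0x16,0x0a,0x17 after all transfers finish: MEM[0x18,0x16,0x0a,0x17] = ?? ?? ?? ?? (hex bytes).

D0: mem[0x0a..0x0d] <- [c1 a7 6b d3]
D1: mem[0x01..0x04] <- [cb 69 c1 a7]
D2: mem[0x16..0x18] <- [c1 a7 6b]
D3: mem[0x13..0x17] <- [a7 b9 61 4b cb]
D4: mem[0x0f..0x10] <- [a7 b9]
query mem[0x18]=0x6b, mem[0x16]=0x4b, mem[0x0a]=0xc1, mem[0x17]=0xcb

MEM[0x18,0x16,0x0a,0x17] = 6b 4b c1 cb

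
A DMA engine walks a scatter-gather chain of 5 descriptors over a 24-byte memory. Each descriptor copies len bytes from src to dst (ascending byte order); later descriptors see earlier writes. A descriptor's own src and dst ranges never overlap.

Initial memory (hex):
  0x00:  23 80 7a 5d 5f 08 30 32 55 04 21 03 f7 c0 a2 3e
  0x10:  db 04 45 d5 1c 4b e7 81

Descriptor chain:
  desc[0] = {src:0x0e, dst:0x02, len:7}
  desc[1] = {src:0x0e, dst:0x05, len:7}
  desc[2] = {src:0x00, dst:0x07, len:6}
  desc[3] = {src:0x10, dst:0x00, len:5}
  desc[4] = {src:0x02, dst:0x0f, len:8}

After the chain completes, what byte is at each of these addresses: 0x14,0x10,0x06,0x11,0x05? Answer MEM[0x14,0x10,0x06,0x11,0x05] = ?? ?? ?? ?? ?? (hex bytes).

#0 dst[0x02+7] := {0xa2,0x3e,0xdb,0x04,0x45,0xd5,0x1c}
#1 dst[0x05+7] := {0xa2,0x3e,0xdb,0x04,0x45,0xd5,0x1c}
#2 dst[0x07+6] := {0x23,0x80,0xa2,0x3e,0xdb,0xa2}
#3 dst[0x00+5] := {0xdb,0x04,0x45,0xd5,0x1c}
#4 dst[0x0f+8] := {0x45,0xd5,0x1c,0xa2,0x3e,0x23,0x80,0xa2}
query mem[0x14]=0x23, mem[0x10]=0xd5, mem[0x06]=0x3e, mem[0x11]=0x1c, mem[0x05]=0xa2

MEM[0x14,0x10,0x06,0x11,0x05] = 23 d5 3e 1c a2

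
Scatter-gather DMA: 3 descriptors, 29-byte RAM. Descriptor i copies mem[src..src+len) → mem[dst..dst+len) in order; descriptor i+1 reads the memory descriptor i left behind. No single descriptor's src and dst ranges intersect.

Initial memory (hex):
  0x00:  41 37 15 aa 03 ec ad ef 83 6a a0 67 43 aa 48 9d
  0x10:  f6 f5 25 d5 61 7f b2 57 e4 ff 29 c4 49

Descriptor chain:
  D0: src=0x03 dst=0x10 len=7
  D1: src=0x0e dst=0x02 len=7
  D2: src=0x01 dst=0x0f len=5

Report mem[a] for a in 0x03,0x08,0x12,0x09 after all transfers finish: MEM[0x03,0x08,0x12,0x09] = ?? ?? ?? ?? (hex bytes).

MEM[0x03,0x08,0x12,0x09] = 9d ef aa 6a

  after D0: wrote 7B at 0x10 = aa03ecadef836a
  after D1: wrote 7B at 0x02 = 489daa03ecadef
  after D2: wrote 5B at 0x0f = 37489daa03
query mem[0x03]=0x9d, mem[0x08]=0xef, mem[0x12]=0xaa, mem[0x09]=0x6a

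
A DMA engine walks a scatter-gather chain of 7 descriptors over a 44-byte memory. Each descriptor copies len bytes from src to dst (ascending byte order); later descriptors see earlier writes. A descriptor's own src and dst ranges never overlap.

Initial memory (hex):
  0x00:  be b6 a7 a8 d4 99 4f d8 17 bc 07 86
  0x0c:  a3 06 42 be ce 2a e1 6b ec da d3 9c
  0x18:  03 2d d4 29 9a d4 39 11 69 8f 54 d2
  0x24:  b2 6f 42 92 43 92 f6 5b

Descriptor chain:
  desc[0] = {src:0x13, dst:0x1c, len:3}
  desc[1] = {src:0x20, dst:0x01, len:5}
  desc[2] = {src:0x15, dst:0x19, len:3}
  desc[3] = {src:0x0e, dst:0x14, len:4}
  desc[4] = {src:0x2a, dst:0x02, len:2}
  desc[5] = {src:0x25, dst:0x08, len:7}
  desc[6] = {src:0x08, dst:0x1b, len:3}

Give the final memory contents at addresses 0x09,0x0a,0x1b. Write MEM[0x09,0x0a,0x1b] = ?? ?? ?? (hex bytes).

MEM[0x09,0x0a,0x1b] = 42 92 6f

  after D0: wrote 3B at 0x1c = 6becda
  after D1: wrote 5B at 0x01 = 698f54d2b2
  after D2: wrote 3B at 0x19 = dad39c
  after D3: wrote 4B at 0x14 = 42bece2a
  after D4: wrote 2B at 0x02 = f65b
  after D5: wrote 7B at 0x08 = 6f42924392f65b
  after D6: wrote 3B at 0x1b = 6f4292
query mem[0x09]=0x42, mem[0x0a]=0x92, mem[0x1b]=0x6f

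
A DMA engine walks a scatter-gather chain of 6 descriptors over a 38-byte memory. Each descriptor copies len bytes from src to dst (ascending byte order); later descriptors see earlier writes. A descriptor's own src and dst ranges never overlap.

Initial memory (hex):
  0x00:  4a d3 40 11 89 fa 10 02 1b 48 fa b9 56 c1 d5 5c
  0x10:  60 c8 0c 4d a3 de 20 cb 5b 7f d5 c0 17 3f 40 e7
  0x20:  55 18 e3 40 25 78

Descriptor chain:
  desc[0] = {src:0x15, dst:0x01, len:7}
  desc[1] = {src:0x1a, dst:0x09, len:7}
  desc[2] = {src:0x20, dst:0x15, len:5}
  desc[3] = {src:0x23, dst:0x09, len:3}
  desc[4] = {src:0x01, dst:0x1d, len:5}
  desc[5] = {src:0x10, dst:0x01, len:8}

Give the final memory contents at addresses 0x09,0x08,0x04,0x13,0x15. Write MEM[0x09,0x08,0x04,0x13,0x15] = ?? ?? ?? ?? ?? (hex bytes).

#0 dst[0x01+7] := {0xde,0x20,0xcb,0x5b,0x7f,0xd5,0xc0}
#1 dst[0x09+7] := {0xd5,0xc0,0x17,0x3f,0x40,0xe7,0x55}
#2 dst[0x15+5] := {0x55,0x18,0xe3,0x40,0x25}
#3 dst[0x09+3] := {0x40,0x25,0x78}
#4 dst[0x1d+5] := {0xde,0x20,0xcb,0x5b,0x7f}
#5 dst[0x01+8] := {0x60,0xc8,0x0c,0x4d,0xa3,0x55,0x18,0xe3}
query mem[0x09]=0x40, mem[0x08]=0xe3, mem[0x04]=0x4d, mem[0x13]=0x4d, mem[0x15]=0x55

MEM[0x09,0x08,0x04,0x13,0x15] = 40 e3 4d 4d 55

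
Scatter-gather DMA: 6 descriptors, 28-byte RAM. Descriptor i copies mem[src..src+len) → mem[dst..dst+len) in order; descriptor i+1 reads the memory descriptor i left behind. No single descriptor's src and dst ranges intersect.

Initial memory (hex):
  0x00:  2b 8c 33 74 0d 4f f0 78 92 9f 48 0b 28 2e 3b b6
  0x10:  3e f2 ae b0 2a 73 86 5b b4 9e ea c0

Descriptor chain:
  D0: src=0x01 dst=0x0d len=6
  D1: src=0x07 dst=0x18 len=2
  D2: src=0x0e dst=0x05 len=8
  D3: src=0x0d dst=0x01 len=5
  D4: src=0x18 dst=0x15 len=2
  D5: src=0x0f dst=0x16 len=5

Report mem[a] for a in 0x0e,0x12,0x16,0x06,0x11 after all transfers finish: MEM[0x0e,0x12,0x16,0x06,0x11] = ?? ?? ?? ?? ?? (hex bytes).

MEM[0x0e,0x12,0x16,0x06,0x11] = 33 f0 74 74 4f

#0 dst[0x0d+6] := {0x8c,0x33,0x74,0x0d,0x4f,0xf0}
#1 dst[0x18+2] := {0x78,0x92}
#2 dst[0x05+8] := {0x33,0x74,0x0d,0x4f,0xf0,0xb0,0x2a,0x73}
#3 dst[0x01+5] := {0x8c,0x33,0x74,0x0d,0x4f}
#4 dst[0x15+2] := {0x78,0x92}
#5 dst[0x16+5] := {0x74,0x0d,0x4f,0xf0,0xb0}
query mem[0x0e]=0x33, mem[0x12]=0xf0, mem[0x16]=0x74, mem[0x06]=0x74, mem[0x11]=0x4f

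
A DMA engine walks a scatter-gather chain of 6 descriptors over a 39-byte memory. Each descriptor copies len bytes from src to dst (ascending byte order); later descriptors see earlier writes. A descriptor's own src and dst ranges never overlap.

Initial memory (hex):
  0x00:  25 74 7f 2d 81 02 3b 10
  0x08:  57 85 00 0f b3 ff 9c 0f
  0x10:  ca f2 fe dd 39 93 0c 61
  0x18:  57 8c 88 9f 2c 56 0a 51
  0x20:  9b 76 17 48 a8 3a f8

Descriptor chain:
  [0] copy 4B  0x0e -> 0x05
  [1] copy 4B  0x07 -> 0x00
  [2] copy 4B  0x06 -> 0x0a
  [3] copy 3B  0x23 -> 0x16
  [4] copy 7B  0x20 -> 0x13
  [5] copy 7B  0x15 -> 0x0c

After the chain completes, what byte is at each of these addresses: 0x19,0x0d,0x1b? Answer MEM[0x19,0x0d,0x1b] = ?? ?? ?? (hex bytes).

MEM[0x19,0x0d,0x1b] = f8 48 9f

#0 dst[0x05+4] := {0x9c,0x0f,0xca,0xf2}
#1 dst[0x00+4] := {0xca,0xf2,0x85,0x00}
#2 dst[0x0a+4] := {0x0f,0xca,0xf2,0x85}
#3 dst[0x16+3] := {0x48,0xa8,0x3a}
#4 dst[0x13+7] := {0x9b,0x76,0x17,0x48,0xa8,0x3a,0xf8}
#5 dst[0x0c+7] := {0x17,0x48,0xa8,0x3a,0xf8,0x88,0x9f}
query mem[0x19]=0xf8, mem[0x0d]=0x48, mem[0x1b]=0x9f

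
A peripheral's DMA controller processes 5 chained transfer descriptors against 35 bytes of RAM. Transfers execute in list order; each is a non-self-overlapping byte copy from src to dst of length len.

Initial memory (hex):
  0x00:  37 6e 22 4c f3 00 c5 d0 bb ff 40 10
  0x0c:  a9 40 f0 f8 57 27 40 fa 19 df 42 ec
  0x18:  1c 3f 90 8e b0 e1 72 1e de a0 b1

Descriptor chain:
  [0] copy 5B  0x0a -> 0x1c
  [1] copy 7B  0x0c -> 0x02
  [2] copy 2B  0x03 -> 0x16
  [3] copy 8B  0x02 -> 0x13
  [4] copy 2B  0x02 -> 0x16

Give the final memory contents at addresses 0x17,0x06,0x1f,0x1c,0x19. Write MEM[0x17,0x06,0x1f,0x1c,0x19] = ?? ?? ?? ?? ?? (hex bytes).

D0: mem[0x1c..0x20] <- [40 10 a9 40 f0]
D1: mem[0x02..0x08] <- [a9 40 f0 f8 57 27 40]
D2: mem[0x16..0x17] <- [40 f0]
D3: mem[0x13..0x1a] <- [a9 40 f0 f8 57 27 40 ff]
D4: mem[0x16..0x17] <- [a9 40]
query mem[0x17]=0x40, mem[0x06]=0x57, mem[0x1f]=0x40, mem[0x1c]=0x40, mem[0x19]=0x40

MEM[0x17,0x06,0x1f,0x1c,0x19] = 40 57 40 40 40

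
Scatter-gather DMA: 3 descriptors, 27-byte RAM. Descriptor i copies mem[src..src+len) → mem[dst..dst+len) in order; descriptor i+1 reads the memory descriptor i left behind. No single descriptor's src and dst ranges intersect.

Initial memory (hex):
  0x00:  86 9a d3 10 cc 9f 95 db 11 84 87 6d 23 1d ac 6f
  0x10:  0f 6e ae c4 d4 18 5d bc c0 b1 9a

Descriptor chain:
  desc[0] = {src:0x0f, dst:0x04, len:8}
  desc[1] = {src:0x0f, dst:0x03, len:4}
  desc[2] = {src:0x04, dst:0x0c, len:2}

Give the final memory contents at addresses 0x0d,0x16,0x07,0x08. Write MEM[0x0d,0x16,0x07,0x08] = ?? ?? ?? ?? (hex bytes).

D0: mem[0x04..0x0b] <- [6f 0f 6e ae c4 d4 18 5d]
D1: mem[0x03..0x06] <- [6f 0f 6e ae]
D2: mem[0x0c..0x0d] <- [0f 6e]
query mem[0x0d]=0x6e, mem[0x16]=0x5d, mem[0x07]=0xae, mem[0x08]=0xc4

MEM[0x0d,0x16,0x07,0x08] = 6e 5d ae c4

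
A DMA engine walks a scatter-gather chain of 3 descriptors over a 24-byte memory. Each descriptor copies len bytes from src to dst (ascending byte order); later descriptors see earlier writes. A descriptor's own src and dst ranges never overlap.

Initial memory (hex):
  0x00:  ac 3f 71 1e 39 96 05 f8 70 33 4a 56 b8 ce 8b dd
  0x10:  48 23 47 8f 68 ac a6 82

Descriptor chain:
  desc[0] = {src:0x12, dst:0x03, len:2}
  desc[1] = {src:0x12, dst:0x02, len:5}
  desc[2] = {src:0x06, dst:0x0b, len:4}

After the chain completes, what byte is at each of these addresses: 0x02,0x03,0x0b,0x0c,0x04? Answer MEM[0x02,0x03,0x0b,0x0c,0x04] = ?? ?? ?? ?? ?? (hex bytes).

D0: mem[0x03..0x04] <- [47 8f]
D1: mem[0x02..0x06] <- [47 8f 68 ac a6]
D2: mem[0x0b..0x0e] <- [a6 f8 70 33]
query mem[0x02]=0x47, mem[0x03]=0x8f, mem[0x0b]=0xa6, mem[0x0c]=0xf8, mem[0x04]=0x68

MEM[0x02,0x03,0x0b,0x0c,0x04] = 47 8f a6 f8 68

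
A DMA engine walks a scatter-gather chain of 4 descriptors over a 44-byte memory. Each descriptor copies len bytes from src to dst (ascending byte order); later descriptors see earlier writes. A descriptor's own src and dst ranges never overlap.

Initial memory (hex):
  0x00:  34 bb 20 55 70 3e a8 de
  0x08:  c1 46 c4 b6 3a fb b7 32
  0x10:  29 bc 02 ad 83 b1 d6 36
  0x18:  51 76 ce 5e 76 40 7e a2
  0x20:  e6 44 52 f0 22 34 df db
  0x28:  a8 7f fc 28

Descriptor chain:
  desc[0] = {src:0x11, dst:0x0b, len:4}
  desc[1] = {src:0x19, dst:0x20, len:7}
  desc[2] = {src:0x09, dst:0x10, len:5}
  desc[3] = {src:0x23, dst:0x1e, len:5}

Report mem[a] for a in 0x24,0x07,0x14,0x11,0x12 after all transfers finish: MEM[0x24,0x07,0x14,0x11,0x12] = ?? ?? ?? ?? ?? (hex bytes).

[0] 0x11->0x0b len=4 : bc 02 ad 83
[1] 0x19->0x20 len=7 : 76 ce 5e 76 40 7e a2
[2] 0x09->0x10 len=5 : 46 c4 bc 02 ad
[3] 0x23->0x1e len=5 : 76 40 7e a2 db
query mem[0x24]=0x40, mem[0x07]=0xde, mem[0x14]=0xad, mem[0x11]=0xc4, mem[0x12]=0xbc

MEM[0x24,0x07,0x14,0x11,0x12] = 40 de ad c4 bc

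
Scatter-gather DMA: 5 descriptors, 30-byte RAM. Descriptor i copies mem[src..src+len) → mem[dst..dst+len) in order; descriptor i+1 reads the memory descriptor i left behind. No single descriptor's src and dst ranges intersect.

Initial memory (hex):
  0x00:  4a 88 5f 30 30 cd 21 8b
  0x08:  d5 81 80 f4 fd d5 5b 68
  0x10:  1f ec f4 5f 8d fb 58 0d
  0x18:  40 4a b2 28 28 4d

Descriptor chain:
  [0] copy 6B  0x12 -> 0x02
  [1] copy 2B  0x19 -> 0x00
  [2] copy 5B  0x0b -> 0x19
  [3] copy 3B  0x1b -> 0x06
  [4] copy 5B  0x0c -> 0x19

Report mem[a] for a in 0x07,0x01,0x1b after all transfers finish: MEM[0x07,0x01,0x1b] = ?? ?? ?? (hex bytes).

[0] 0x12->0x02 len=6 : f4 5f 8d fb 58 0d
[1] 0x19->0x00 len=2 : 4a b2
[2] 0x0b->0x19 len=5 : f4 fd d5 5b 68
[3] 0x1b->0x06 len=3 : d5 5b 68
[4] 0x0c->0x19 len=5 : fd d5 5b 68 1f
query mem[0x07]=0x5b, mem[0x01]=0xb2, mem[0x1b]=0x5b

MEM[0x07,0x01,0x1b] = 5b b2 5b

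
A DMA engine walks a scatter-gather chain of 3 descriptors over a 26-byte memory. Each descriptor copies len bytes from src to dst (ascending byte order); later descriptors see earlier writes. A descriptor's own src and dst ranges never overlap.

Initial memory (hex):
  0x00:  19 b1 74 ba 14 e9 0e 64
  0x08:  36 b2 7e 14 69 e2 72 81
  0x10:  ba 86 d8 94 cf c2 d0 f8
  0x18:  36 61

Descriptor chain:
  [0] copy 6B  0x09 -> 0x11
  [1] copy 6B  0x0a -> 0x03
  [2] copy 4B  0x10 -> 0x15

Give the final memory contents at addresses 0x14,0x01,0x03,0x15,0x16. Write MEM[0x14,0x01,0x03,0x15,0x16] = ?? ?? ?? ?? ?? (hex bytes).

MEM[0x14,0x01,0x03,0x15,0x16] = 69 b1 7e ba b2

[0] 0x09->0x11 len=6 : b2 7e 14 69 e2 72
[1] 0x0a->0x03 len=6 : 7e 14 69 e2 72 81
[2] 0x10->0x15 len=4 : ba b2 7e 14
query mem[0x14]=0x69, mem[0x01]=0xb1, mem[0x03]=0x7e, mem[0x15]=0xba, mem[0x16]=0xb2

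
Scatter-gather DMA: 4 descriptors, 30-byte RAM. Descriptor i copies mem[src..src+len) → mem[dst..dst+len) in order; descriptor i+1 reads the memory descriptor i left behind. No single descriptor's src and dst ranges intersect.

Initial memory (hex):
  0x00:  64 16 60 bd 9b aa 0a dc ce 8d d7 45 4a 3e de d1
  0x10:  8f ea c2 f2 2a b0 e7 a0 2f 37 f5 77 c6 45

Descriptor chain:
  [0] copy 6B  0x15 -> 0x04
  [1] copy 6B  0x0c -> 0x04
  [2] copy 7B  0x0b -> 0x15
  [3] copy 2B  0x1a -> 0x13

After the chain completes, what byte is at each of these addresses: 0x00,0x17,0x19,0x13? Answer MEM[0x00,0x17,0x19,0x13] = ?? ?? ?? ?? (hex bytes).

#0 dst[0x04+6] := {0xb0,0xe7,0xa0,0x2f,0x37,0xf5}
#1 dst[0x04+6] := {0x4a,0x3e,0xde,0xd1,0x8f,0xea}
#2 dst[0x15+7] := {0x45,0x4a,0x3e,0xde,0xd1,0x8f,0xea}
#3 dst[0x13+2] := {0x8f,0xea}
query mem[0x00]=0x64, mem[0x17]=0x3e, mem[0x19]=0xd1, mem[0x13]=0x8f

MEM[0x00,0x17,0x19,0x13] = 64 3e d1 8f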